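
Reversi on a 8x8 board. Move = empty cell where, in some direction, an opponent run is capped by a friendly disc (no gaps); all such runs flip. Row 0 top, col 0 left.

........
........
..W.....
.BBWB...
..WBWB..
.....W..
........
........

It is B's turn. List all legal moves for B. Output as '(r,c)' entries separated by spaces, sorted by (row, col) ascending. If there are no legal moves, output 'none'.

(1,1): no bracket -> illegal
(1,2): flips 1 -> legal
(1,3): flips 1 -> legal
(2,1): no bracket -> illegal
(2,3): flips 1 -> legal
(2,4): no bracket -> illegal
(3,5): no bracket -> illegal
(4,1): flips 1 -> legal
(4,6): no bracket -> illegal
(5,1): no bracket -> illegal
(5,2): flips 1 -> legal
(5,3): flips 1 -> legal
(5,4): flips 1 -> legal
(5,6): no bracket -> illegal
(6,4): no bracket -> illegal
(6,5): flips 1 -> legal
(6,6): no bracket -> illegal

Answer: (1,2) (1,3) (2,3) (4,1) (5,2) (5,3) (5,4) (6,5)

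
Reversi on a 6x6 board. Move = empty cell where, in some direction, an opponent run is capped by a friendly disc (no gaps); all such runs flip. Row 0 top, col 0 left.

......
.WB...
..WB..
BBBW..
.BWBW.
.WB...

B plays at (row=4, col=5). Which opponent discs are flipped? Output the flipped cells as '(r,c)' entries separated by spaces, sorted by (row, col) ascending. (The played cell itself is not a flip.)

Dir NW: first cell '.' (not opp) -> no flip
Dir N: first cell '.' (not opp) -> no flip
Dir NE: edge -> no flip
Dir W: opp run (4,4) capped by B -> flip
Dir E: edge -> no flip
Dir SW: first cell '.' (not opp) -> no flip
Dir S: first cell '.' (not opp) -> no flip
Dir SE: edge -> no flip

Answer: (4,4)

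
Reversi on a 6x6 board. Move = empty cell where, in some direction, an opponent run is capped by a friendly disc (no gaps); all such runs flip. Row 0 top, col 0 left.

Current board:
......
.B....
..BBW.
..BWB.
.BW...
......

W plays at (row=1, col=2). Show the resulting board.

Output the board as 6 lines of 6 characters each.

Place W at (1,2); scan 8 dirs for brackets.
Dir NW: first cell '.' (not opp) -> no flip
Dir N: first cell '.' (not opp) -> no flip
Dir NE: first cell '.' (not opp) -> no flip
Dir W: opp run (1,1), next='.' -> no flip
Dir E: first cell '.' (not opp) -> no flip
Dir SW: first cell '.' (not opp) -> no flip
Dir S: opp run (2,2) (3,2) capped by W -> flip
Dir SE: opp run (2,3) (3,4), next='.' -> no flip
All flips: (2,2) (3,2)

Answer: ......
.BW...
..WBW.
..WWB.
.BW...
......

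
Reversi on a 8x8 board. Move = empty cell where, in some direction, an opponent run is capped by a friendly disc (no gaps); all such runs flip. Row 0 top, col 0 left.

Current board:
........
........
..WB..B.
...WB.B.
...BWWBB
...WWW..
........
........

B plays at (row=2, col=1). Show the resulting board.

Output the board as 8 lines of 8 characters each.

Place B at (2,1); scan 8 dirs for brackets.
Dir NW: first cell '.' (not opp) -> no flip
Dir N: first cell '.' (not opp) -> no flip
Dir NE: first cell '.' (not opp) -> no flip
Dir W: first cell '.' (not opp) -> no flip
Dir E: opp run (2,2) capped by B -> flip
Dir SW: first cell '.' (not opp) -> no flip
Dir S: first cell '.' (not opp) -> no flip
Dir SE: first cell '.' (not opp) -> no flip
All flips: (2,2)

Answer: ........
........
.BBB..B.
...WB.B.
...BWWBB
...WWW..
........
........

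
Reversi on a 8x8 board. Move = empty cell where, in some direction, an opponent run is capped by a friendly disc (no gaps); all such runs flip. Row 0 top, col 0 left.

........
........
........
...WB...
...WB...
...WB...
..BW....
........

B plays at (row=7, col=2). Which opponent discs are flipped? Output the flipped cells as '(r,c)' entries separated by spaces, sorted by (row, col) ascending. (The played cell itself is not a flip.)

Answer: (6,3)

Derivation:
Dir NW: first cell '.' (not opp) -> no flip
Dir N: first cell 'B' (not opp) -> no flip
Dir NE: opp run (6,3) capped by B -> flip
Dir W: first cell '.' (not opp) -> no flip
Dir E: first cell '.' (not opp) -> no flip
Dir SW: edge -> no flip
Dir S: edge -> no flip
Dir SE: edge -> no flip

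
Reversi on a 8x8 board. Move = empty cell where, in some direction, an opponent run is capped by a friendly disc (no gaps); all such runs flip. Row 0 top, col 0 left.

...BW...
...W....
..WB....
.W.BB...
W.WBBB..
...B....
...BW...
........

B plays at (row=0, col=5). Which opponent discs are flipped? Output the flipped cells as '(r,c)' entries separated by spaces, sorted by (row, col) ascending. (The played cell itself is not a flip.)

Dir NW: edge -> no flip
Dir N: edge -> no flip
Dir NE: edge -> no flip
Dir W: opp run (0,4) capped by B -> flip
Dir E: first cell '.' (not opp) -> no flip
Dir SW: first cell '.' (not opp) -> no flip
Dir S: first cell '.' (not opp) -> no flip
Dir SE: first cell '.' (not opp) -> no flip

Answer: (0,4)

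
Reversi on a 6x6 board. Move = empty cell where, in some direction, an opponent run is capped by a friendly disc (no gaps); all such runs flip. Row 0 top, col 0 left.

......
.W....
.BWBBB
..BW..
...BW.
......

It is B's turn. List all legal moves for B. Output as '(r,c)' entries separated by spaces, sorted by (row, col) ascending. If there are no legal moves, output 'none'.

Answer: (0,1) (1,2) (3,4) (4,2) (4,5)

Derivation:
(0,0): no bracket -> illegal
(0,1): flips 1 -> legal
(0,2): no bracket -> illegal
(1,0): no bracket -> illegal
(1,2): flips 1 -> legal
(1,3): no bracket -> illegal
(2,0): no bracket -> illegal
(3,1): no bracket -> illegal
(3,4): flips 1 -> legal
(3,5): no bracket -> illegal
(4,2): flips 1 -> legal
(4,5): flips 1 -> legal
(5,3): no bracket -> illegal
(5,4): no bracket -> illegal
(5,5): no bracket -> illegal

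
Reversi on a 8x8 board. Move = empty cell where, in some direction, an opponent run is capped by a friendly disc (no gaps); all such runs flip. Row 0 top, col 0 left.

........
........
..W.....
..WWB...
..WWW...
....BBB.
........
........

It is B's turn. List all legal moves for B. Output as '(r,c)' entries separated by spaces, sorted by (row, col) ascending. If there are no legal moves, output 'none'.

Answer: (1,1) (2,1) (3,1) (5,2)

Derivation:
(1,1): flips 3 -> legal
(1,2): no bracket -> illegal
(1,3): no bracket -> illegal
(2,1): flips 2 -> legal
(2,3): no bracket -> illegal
(2,4): no bracket -> illegal
(3,1): flips 2 -> legal
(3,5): no bracket -> illegal
(4,1): no bracket -> illegal
(4,5): no bracket -> illegal
(5,1): no bracket -> illegal
(5,2): flips 1 -> legal
(5,3): no bracket -> illegal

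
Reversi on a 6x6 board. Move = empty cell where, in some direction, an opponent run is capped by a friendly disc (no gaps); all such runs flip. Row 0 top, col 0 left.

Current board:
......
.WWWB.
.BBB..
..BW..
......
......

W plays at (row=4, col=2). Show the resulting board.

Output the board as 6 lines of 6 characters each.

Answer: ......
.WWWB.
.BWB..
..WW..
..W...
......

Derivation:
Place W at (4,2); scan 8 dirs for brackets.
Dir NW: first cell '.' (not opp) -> no flip
Dir N: opp run (3,2) (2,2) capped by W -> flip
Dir NE: first cell 'W' (not opp) -> no flip
Dir W: first cell '.' (not opp) -> no flip
Dir E: first cell '.' (not opp) -> no flip
Dir SW: first cell '.' (not opp) -> no flip
Dir S: first cell '.' (not opp) -> no flip
Dir SE: first cell '.' (not opp) -> no flip
All flips: (2,2) (3,2)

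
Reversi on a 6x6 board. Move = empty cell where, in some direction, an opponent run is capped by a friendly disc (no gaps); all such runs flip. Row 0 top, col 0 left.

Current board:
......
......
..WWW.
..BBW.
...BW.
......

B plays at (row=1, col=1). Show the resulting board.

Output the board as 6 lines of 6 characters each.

Place B at (1,1); scan 8 dirs for brackets.
Dir NW: first cell '.' (not opp) -> no flip
Dir N: first cell '.' (not opp) -> no flip
Dir NE: first cell '.' (not opp) -> no flip
Dir W: first cell '.' (not opp) -> no flip
Dir E: first cell '.' (not opp) -> no flip
Dir SW: first cell '.' (not opp) -> no flip
Dir S: first cell '.' (not opp) -> no flip
Dir SE: opp run (2,2) capped by B -> flip
All flips: (2,2)

Answer: ......
.B....
..BWW.
..BBW.
...BW.
......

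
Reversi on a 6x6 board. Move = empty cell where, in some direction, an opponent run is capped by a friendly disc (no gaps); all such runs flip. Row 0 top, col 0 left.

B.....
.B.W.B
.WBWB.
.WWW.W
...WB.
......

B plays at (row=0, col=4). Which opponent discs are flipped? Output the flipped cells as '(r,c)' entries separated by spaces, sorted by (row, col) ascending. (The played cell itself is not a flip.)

Dir NW: edge -> no flip
Dir N: edge -> no flip
Dir NE: edge -> no flip
Dir W: first cell '.' (not opp) -> no flip
Dir E: first cell '.' (not opp) -> no flip
Dir SW: opp run (1,3) capped by B -> flip
Dir S: first cell '.' (not opp) -> no flip
Dir SE: first cell 'B' (not opp) -> no flip

Answer: (1,3)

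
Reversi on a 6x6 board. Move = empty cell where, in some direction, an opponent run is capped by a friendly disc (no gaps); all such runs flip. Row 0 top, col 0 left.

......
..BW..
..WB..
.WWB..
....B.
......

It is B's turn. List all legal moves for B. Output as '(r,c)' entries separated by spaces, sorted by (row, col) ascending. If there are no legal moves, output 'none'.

(0,2): no bracket -> illegal
(0,3): flips 1 -> legal
(0,4): no bracket -> illegal
(1,1): flips 1 -> legal
(1,4): flips 1 -> legal
(2,0): no bracket -> illegal
(2,1): flips 1 -> legal
(2,4): no bracket -> illegal
(3,0): flips 2 -> legal
(4,0): no bracket -> illegal
(4,1): flips 1 -> legal
(4,2): flips 2 -> legal
(4,3): no bracket -> illegal

Answer: (0,3) (1,1) (1,4) (2,1) (3,0) (4,1) (4,2)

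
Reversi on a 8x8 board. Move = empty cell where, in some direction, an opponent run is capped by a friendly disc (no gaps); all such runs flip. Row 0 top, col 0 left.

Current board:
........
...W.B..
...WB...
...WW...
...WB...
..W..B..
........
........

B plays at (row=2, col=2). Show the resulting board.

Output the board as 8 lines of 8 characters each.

Answer: ........
...W.B..
..BBB...
...BW...
...WB...
..W..B..
........
........

Derivation:
Place B at (2,2); scan 8 dirs for brackets.
Dir NW: first cell '.' (not opp) -> no flip
Dir N: first cell '.' (not opp) -> no flip
Dir NE: opp run (1,3), next='.' -> no flip
Dir W: first cell '.' (not opp) -> no flip
Dir E: opp run (2,3) capped by B -> flip
Dir SW: first cell '.' (not opp) -> no flip
Dir S: first cell '.' (not opp) -> no flip
Dir SE: opp run (3,3) capped by B -> flip
All flips: (2,3) (3,3)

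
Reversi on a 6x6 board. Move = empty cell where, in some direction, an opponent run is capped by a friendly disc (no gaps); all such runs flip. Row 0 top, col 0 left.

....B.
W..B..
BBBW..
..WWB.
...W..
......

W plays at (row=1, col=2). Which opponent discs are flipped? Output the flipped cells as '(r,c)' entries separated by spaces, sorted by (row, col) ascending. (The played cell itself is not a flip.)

Answer: (2,2)

Derivation:
Dir NW: first cell '.' (not opp) -> no flip
Dir N: first cell '.' (not opp) -> no flip
Dir NE: first cell '.' (not opp) -> no flip
Dir W: first cell '.' (not opp) -> no flip
Dir E: opp run (1,3), next='.' -> no flip
Dir SW: opp run (2,1), next='.' -> no flip
Dir S: opp run (2,2) capped by W -> flip
Dir SE: first cell 'W' (not opp) -> no flip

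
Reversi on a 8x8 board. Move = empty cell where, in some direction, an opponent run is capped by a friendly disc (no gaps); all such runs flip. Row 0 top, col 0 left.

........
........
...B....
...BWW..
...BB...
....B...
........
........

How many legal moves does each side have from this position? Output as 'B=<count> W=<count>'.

-- B to move --
(2,4): flips 1 -> legal
(2,5): flips 1 -> legal
(2,6): flips 1 -> legal
(3,6): flips 2 -> legal
(4,5): flips 1 -> legal
(4,6): no bracket -> illegal
B mobility = 5
-- W to move --
(1,2): flips 1 -> legal
(1,3): no bracket -> illegal
(1,4): no bracket -> illegal
(2,2): no bracket -> illegal
(2,4): no bracket -> illegal
(3,2): flips 1 -> legal
(4,2): no bracket -> illegal
(4,5): no bracket -> illegal
(5,2): flips 1 -> legal
(5,3): flips 1 -> legal
(5,5): no bracket -> illegal
(6,3): no bracket -> illegal
(6,4): flips 2 -> legal
(6,5): no bracket -> illegal
W mobility = 5

Answer: B=5 W=5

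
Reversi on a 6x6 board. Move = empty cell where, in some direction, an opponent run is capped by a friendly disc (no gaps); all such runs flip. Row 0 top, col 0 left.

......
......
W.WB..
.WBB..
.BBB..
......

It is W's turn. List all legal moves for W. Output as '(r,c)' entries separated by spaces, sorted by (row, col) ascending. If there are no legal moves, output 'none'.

(1,2): no bracket -> illegal
(1,3): no bracket -> illegal
(1,4): no bracket -> illegal
(2,1): no bracket -> illegal
(2,4): flips 1 -> legal
(3,0): no bracket -> illegal
(3,4): flips 2 -> legal
(4,0): no bracket -> illegal
(4,4): flips 1 -> legal
(5,0): no bracket -> illegal
(5,1): flips 1 -> legal
(5,2): flips 2 -> legal
(5,3): flips 1 -> legal
(5,4): no bracket -> illegal

Answer: (2,4) (3,4) (4,4) (5,1) (5,2) (5,3)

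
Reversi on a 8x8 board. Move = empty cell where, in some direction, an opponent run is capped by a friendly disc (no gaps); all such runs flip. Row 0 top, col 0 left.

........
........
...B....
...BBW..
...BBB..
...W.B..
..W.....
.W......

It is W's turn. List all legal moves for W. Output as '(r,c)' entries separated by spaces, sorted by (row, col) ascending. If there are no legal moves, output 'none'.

(1,2): no bracket -> illegal
(1,3): flips 3 -> legal
(1,4): no bracket -> illegal
(2,2): no bracket -> illegal
(2,4): no bracket -> illegal
(2,5): no bracket -> illegal
(3,2): flips 2 -> legal
(3,6): no bracket -> illegal
(4,2): no bracket -> illegal
(4,6): no bracket -> illegal
(5,2): no bracket -> illegal
(5,4): no bracket -> illegal
(5,6): no bracket -> illegal
(6,4): no bracket -> illegal
(6,5): flips 2 -> legal
(6,6): no bracket -> illegal

Answer: (1,3) (3,2) (6,5)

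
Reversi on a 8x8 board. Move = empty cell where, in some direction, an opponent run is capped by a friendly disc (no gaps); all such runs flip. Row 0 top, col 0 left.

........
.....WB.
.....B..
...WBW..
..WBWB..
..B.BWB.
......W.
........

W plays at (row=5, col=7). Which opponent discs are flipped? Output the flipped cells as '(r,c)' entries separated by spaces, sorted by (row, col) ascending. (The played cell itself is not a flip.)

Answer: (5,6)

Derivation:
Dir NW: first cell '.' (not opp) -> no flip
Dir N: first cell '.' (not opp) -> no flip
Dir NE: edge -> no flip
Dir W: opp run (5,6) capped by W -> flip
Dir E: edge -> no flip
Dir SW: first cell 'W' (not opp) -> no flip
Dir S: first cell '.' (not opp) -> no flip
Dir SE: edge -> no flip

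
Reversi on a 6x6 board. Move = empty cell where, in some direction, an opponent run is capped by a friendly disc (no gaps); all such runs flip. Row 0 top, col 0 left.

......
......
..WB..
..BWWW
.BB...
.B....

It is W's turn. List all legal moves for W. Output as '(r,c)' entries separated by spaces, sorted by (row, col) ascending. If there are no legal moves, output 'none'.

Answer: (1,2) (1,3) (2,4) (3,1) (5,2)

Derivation:
(1,2): flips 1 -> legal
(1,3): flips 1 -> legal
(1,4): no bracket -> illegal
(2,1): no bracket -> illegal
(2,4): flips 1 -> legal
(3,0): no bracket -> illegal
(3,1): flips 1 -> legal
(4,0): no bracket -> illegal
(4,3): no bracket -> illegal
(5,0): no bracket -> illegal
(5,2): flips 2 -> legal
(5,3): no bracket -> illegal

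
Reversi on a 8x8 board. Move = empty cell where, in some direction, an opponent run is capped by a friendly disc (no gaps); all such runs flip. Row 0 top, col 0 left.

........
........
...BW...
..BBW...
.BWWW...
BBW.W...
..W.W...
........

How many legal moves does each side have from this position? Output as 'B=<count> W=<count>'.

-- B to move --
(1,3): no bracket -> illegal
(1,4): no bracket -> illegal
(1,5): flips 1 -> legal
(2,5): flips 1 -> legal
(3,1): no bracket -> illegal
(3,5): flips 1 -> legal
(4,5): flips 4 -> legal
(5,3): flips 2 -> legal
(5,5): flips 1 -> legal
(6,1): no bracket -> illegal
(6,3): flips 1 -> legal
(6,5): flips 2 -> legal
(7,1): no bracket -> illegal
(7,2): flips 3 -> legal
(7,3): flips 1 -> legal
(7,4): no bracket -> illegal
(7,5): no bracket -> illegal
B mobility = 10
-- W to move --
(1,2): flips 1 -> legal
(1,3): flips 2 -> legal
(1,4): no bracket -> illegal
(2,1): flips 1 -> legal
(2,2): flips 3 -> legal
(3,0): flips 1 -> legal
(3,1): flips 2 -> legal
(4,0): flips 2 -> legal
(6,0): flips 1 -> legal
(6,1): no bracket -> illegal
W mobility = 8

Answer: B=10 W=8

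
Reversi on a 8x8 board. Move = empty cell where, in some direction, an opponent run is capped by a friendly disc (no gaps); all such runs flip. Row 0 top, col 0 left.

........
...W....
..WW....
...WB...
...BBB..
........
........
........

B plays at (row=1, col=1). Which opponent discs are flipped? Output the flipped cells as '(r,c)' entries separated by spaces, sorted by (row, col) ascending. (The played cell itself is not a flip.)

Dir NW: first cell '.' (not opp) -> no flip
Dir N: first cell '.' (not opp) -> no flip
Dir NE: first cell '.' (not opp) -> no flip
Dir W: first cell '.' (not opp) -> no flip
Dir E: first cell '.' (not opp) -> no flip
Dir SW: first cell '.' (not opp) -> no flip
Dir S: first cell '.' (not opp) -> no flip
Dir SE: opp run (2,2) (3,3) capped by B -> flip

Answer: (2,2) (3,3)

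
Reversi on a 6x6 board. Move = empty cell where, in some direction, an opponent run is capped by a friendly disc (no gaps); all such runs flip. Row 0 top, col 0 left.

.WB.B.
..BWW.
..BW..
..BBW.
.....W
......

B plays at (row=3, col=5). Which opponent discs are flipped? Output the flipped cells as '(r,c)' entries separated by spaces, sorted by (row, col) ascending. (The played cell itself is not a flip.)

Dir NW: first cell '.' (not opp) -> no flip
Dir N: first cell '.' (not opp) -> no flip
Dir NE: edge -> no flip
Dir W: opp run (3,4) capped by B -> flip
Dir E: edge -> no flip
Dir SW: first cell '.' (not opp) -> no flip
Dir S: opp run (4,5), next='.' -> no flip
Dir SE: edge -> no flip

Answer: (3,4)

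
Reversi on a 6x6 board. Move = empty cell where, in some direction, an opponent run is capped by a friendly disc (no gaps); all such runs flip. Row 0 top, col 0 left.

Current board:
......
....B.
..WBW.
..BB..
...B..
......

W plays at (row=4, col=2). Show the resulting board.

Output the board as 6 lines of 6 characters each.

Answer: ......
....B.
..WBW.
..WW..
..WB..
......

Derivation:
Place W at (4,2); scan 8 dirs for brackets.
Dir NW: first cell '.' (not opp) -> no flip
Dir N: opp run (3,2) capped by W -> flip
Dir NE: opp run (3,3) capped by W -> flip
Dir W: first cell '.' (not opp) -> no flip
Dir E: opp run (4,3), next='.' -> no flip
Dir SW: first cell '.' (not opp) -> no flip
Dir S: first cell '.' (not opp) -> no flip
Dir SE: first cell '.' (not opp) -> no flip
All flips: (3,2) (3,3)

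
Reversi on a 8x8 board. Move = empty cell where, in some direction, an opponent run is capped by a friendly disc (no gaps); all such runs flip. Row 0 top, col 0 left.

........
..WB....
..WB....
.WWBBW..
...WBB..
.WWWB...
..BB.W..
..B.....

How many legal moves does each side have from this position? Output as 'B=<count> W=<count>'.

-- B to move --
(0,1): flips 1 -> legal
(0,2): no bracket -> illegal
(0,3): no bracket -> illegal
(1,1): flips 2 -> legal
(2,0): no bracket -> illegal
(2,1): flips 3 -> legal
(2,4): no bracket -> illegal
(2,5): flips 1 -> legal
(2,6): flips 1 -> legal
(3,0): flips 2 -> legal
(3,6): flips 1 -> legal
(4,0): flips 3 -> legal
(4,1): flips 2 -> legal
(4,2): flips 2 -> legal
(4,6): no bracket -> illegal
(5,0): flips 3 -> legal
(5,5): no bracket -> illegal
(5,6): no bracket -> illegal
(6,0): no bracket -> illegal
(6,1): flips 2 -> legal
(6,4): no bracket -> illegal
(6,6): no bracket -> illegal
(7,4): no bracket -> illegal
(7,5): no bracket -> illegal
(7,6): flips 1 -> legal
B mobility = 13
-- W to move --
(0,2): no bracket -> illegal
(0,3): flips 3 -> legal
(0,4): flips 1 -> legal
(1,4): flips 2 -> legal
(2,4): flips 1 -> legal
(2,5): flips 1 -> legal
(3,6): no bracket -> illegal
(4,2): no bracket -> illegal
(4,6): flips 2 -> legal
(5,5): flips 4 -> legal
(5,6): flips 3 -> legal
(6,1): no bracket -> illegal
(6,4): no bracket -> illegal
(7,1): flips 1 -> legal
(7,3): flips 2 -> legal
(7,4): flips 1 -> legal
W mobility = 11

Answer: B=13 W=11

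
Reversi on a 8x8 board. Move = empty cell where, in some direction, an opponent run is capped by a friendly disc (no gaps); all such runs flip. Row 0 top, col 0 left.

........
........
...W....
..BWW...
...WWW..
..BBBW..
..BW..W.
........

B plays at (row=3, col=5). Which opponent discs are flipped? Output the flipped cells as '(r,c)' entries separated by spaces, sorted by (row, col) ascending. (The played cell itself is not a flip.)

Dir NW: first cell '.' (not opp) -> no flip
Dir N: first cell '.' (not opp) -> no flip
Dir NE: first cell '.' (not opp) -> no flip
Dir W: opp run (3,4) (3,3) capped by B -> flip
Dir E: first cell '.' (not opp) -> no flip
Dir SW: opp run (4,4) capped by B -> flip
Dir S: opp run (4,5) (5,5), next='.' -> no flip
Dir SE: first cell '.' (not opp) -> no flip

Answer: (3,3) (3,4) (4,4)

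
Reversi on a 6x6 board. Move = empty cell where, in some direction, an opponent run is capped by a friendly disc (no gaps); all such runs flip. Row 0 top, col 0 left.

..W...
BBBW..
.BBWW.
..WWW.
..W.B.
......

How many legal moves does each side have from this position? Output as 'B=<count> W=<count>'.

-- B to move --
(0,1): no bracket -> illegal
(0,3): no bracket -> illegal
(0,4): flips 1 -> legal
(1,4): flips 3 -> legal
(1,5): no bracket -> illegal
(2,5): flips 2 -> legal
(3,1): no bracket -> illegal
(3,5): no bracket -> illegal
(4,1): no bracket -> illegal
(4,3): flips 1 -> legal
(4,5): flips 2 -> legal
(5,1): no bracket -> illegal
(5,2): flips 2 -> legal
(5,3): no bracket -> illegal
B mobility = 6
-- W to move --
(0,0): flips 2 -> legal
(0,1): flips 1 -> legal
(0,3): no bracket -> illegal
(2,0): flips 3 -> legal
(3,0): no bracket -> illegal
(3,1): flips 1 -> legal
(3,5): no bracket -> illegal
(4,3): no bracket -> illegal
(4,5): no bracket -> illegal
(5,3): no bracket -> illegal
(5,4): flips 1 -> legal
(5,5): flips 1 -> legal
W mobility = 6

Answer: B=6 W=6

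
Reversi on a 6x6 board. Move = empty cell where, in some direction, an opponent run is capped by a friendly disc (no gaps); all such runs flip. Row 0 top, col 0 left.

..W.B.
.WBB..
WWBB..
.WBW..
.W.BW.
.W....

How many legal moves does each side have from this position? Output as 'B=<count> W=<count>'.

-- B to move --
(0,0): flips 1 -> legal
(0,1): no bracket -> illegal
(0,3): no bracket -> illegal
(1,0): flips 2 -> legal
(2,4): no bracket -> illegal
(3,0): flips 2 -> legal
(3,4): flips 1 -> legal
(3,5): no bracket -> illegal
(4,0): flips 1 -> legal
(4,2): no bracket -> illegal
(4,5): flips 1 -> legal
(5,0): flips 1 -> legal
(5,2): no bracket -> illegal
(5,3): no bracket -> illegal
(5,4): no bracket -> illegal
(5,5): flips 2 -> legal
B mobility = 8
-- W to move --
(0,1): no bracket -> illegal
(0,3): flips 3 -> legal
(0,5): no bracket -> illegal
(1,4): flips 4 -> legal
(1,5): no bracket -> illegal
(2,4): flips 3 -> legal
(3,4): no bracket -> illegal
(4,2): flips 4 -> legal
(5,2): no bracket -> illegal
(5,3): flips 1 -> legal
(5,4): flips 2 -> legal
W mobility = 6

Answer: B=8 W=6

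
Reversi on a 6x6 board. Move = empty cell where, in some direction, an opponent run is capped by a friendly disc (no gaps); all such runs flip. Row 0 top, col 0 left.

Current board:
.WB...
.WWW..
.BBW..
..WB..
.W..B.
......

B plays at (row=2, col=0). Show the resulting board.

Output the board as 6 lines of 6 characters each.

Answer: .WB...
.BWW..
BBBW..
..WB..
.W..B.
......

Derivation:
Place B at (2,0); scan 8 dirs for brackets.
Dir NW: edge -> no flip
Dir N: first cell '.' (not opp) -> no flip
Dir NE: opp run (1,1) capped by B -> flip
Dir W: edge -> no flip
Dir E: first cell 'B' (not opp) -> no flip
Dir SW: edge -> no flip
Dir S: first cell '.' (not opp) -> no flip
Dir SE: first cell '.' (not opp) -> no flip
All flips: (1,1)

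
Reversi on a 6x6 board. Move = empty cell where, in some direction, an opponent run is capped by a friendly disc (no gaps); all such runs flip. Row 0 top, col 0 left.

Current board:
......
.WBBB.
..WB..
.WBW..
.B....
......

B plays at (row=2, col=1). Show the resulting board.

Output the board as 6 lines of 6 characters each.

Answer: ......
.WBBB.
.BBB..
.BBW..
.B....
......

Derivation:
Place B at (2,1); scan 8 dirs for brackets.
Dir NW: first cell '.' (not opp) -> no flip
Dir N: opp run (1,1), next='.' -> no flip
Dir NE: first cell 'B' (not opp) -> no flip
Dir W: first cell '.' (not opp) -> no flip
Dir E: opp run (2,2) capped by B -> flip
Dir SW: first cell '.' (not opp) -> no flip
Dir S: opp run (3,1) capped by B -> flip
Dir SE: first cell 'B' (not opp) -> no flip
All flips: (2,2) (3,1)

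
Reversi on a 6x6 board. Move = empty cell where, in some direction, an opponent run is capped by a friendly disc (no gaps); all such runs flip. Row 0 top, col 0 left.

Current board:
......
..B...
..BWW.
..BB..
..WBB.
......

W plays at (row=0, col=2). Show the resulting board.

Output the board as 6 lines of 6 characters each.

Place W at (0,2); scan 8 dirs for brackets.
Dir NW: edge -> no flip
Dir N: edge -> no flip
Dir NE: edge -> no flip
Dir W: first cell '.' (not opp) -> no flip
Dir E: first cell '.' (not opp) -> no flip
Dir SW: first cell '.' (not opp) -> no flip
Dir S: opp run (1,2) (2,2) (3,2) capped by W -> flip
Dir SE: first cell '.' (not opp) -> no flip
All flips: (1,2) (2,2) (3,2)

Answer: ..W...
..W...
..WWW.
..WB..
..WBB.
......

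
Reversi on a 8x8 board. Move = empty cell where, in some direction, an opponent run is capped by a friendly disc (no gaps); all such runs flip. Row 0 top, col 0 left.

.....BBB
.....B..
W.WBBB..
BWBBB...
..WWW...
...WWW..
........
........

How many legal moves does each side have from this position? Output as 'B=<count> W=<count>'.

Answer: B=10 W=7

Derivation:
-- B to move --
(1,0): flips 1 -> legal
(1,1): flips 1 -> legal
(1,2): flips 1 -> legal
(1,3): no bracket -> illegal
(2,1): flips 1 -> legal
(3,5): no bracket -> illegal
(4,0): no bracket -> illegal
(4,1): no bracket -> illegal
(4,5): no bracket -> illegal
(4,6): no bracket -> illegal
(5,1): flips 1 -> legal
(5,2): flips 2 -> legal
(5,6): no bracket -> illegal
(6,2): no bracket -> illegal
(6,3): flips 2 -> legal
(6,4): flips 2 -> legal
(6,5): flips 2 -> legal
(6,6): flips 2 -> legal
B mobility = 10
-- W to move --
(0,4): no bracket -> illegal
(1,2): no bracket -> illegal
(1,3): flips 2 -> legal
(1,4): flips 2 -> legal
(1,6): flips 2 -> legal
(1,7): no bracket -> illegal
(2,1): flips 1 -> legal
(2,6): flips 3 -> legal
(3,5): flips 3 -> legal
(3,6): no bracket -> illegal
(4,0): flips 1 -> legal
(4,1): no bracket -> illegal
(4,5): no bracket -> illegal
W mobility = 7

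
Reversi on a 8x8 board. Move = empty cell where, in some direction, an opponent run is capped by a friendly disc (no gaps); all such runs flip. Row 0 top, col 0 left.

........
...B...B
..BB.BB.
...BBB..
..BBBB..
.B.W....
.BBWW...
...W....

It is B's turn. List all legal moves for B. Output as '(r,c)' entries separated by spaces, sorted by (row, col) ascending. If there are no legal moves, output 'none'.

(5,2): no bracket -> illegal
(5,4): no bracket -> illegal
(5,5): no bracket -> illegal
(6,5): flips 2 -> legal
(7,2): no bracket -> illegal
(7,4): no bracket -> illegal
(7,5): flips 2 -> legal

Answer: (6,5) (7,5)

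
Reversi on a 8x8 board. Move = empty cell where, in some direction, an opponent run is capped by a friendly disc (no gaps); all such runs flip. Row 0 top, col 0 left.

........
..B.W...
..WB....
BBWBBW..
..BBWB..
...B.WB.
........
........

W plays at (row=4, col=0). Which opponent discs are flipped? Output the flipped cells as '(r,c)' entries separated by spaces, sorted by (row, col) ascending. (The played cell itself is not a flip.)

Answer: (3,1)

Derivation:
Dir NW: edge -> no flip
Dir N: opp run (3,0), next='.' -> no flip
Dir NE: opp run (3,1) capped by W -> flip
Dir W: edge -> no flip
Dir E: first cell '.' (not opp) -> no flip
Dir SW: edge -> no flip
Dir S: first cell '.' (not opp) -> no flip
Dir SE: first cell '.' (not opp) -> no flip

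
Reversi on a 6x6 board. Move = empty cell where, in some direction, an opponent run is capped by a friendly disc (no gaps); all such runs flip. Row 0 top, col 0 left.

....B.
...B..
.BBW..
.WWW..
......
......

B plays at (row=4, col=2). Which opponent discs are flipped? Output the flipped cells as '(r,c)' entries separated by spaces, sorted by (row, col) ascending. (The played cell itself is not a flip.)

Dir NW: opp run (3,1), next='.' -> no flip
Dir N: opp run (3,2) capped by B -> flip
Dir NE: opp run (3,3), next='.' -> no flip
Dir W: first cell '.' (not opp) -> no flip
Dir E: first cell '.' (not opp) -> no flip
Dir SW: first cell '.' (not opp) -> no flip
Dir S: first cell '.' (not opp) -> no flip
Dir SE: first cell '.' (not opp) -> no flip

Answer: (3,2)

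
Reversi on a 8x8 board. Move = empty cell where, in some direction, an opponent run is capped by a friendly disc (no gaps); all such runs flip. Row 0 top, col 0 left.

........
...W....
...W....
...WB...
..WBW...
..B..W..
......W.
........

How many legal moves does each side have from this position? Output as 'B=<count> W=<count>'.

-- B to move --
(0,2): no bracket -> illegal
(0,3): flips 3 -> legal
(0,4): no bracket -> illegal
(1,2): flips 1 -> legal
(1,4): no bracket -> illegal
(2,2): no bracket -> illegal
(2,4): no bracket -> illegal
(3,1): no bracket -> illegal
(3,2): flips 2 -> legal
(3,5): no bracket -> illegal
(4,1): flips 1 -> legal
(4,5): flips 1 -> legal
(4,6): no bracket -> illegal
(5,1): no bracket -> illegal
(5,3): no bracket -> illegal
(5,4): flips 1 -> legal
(5,6): no bracket -> illegal
(5,7): no bracket -> illegal
(6,4): no bracket -> illegal
(6,5): no bracket -> illegal
(6,7): no bracket -> illegal
(7,5): no bracket -> illegal
(7,6): no bracket -> illegal
(7,7): no bracket -> illegal
B mobility = 6
-- W to move --
(2,4): flips 1 -> legal
(2,5): no bracket -> illegal
(3,2): no bracket -> illegal
(3,5): flips 1 -> legal
(4,1): no bracket -> illegal
(4,5): flips 1 -> legal
(5,1): no bracket -> illegal
(5,3): flips 1 -> legal
(5,4): no bracket -> illegal
(6,1): no bracket -> illegal
(6,2): flips 1 -> legal
(6,3): no bracket -> illegal
W mobility = 5

Answer: B=6 W=5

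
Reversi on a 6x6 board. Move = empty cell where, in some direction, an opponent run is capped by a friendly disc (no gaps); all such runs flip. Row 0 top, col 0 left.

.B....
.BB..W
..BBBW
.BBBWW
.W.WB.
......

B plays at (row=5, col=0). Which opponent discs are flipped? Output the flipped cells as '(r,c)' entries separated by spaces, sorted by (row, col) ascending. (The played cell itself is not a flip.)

Dir NW: edge -> no flip
Dir N: first cell '.' (not opp) -> no flip
Dir NE: opp run (4,1) capped by B -> flip
Dir W: edge -> no flip
Dir E: first cell '.' (not opp) -> no flip
Dir SW: edge -> no flip
Dir S: edge -> no flip
Dir SE: edge -> no flip

Answer: (4,1)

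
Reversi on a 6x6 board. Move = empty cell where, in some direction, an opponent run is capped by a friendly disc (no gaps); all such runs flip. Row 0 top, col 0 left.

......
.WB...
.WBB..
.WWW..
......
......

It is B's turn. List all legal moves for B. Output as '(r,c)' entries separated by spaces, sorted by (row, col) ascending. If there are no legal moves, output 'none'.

(0,0): flips 1 -> legal
(0,1): no bracket -> illegal
(0,2): no bracket -> illegal
(1,0): flips 1 -> legal
(2,0): flips 1 -> legal
(2,4): no bracket -> illegal
(3,0): flips 1 -> legal
(3,4): no bracket -> illegal
(4,0): flips 1 -> legal
(4,1): flips 1 -> legal
(4,2): flips 1 -> legal
(4,3): flips 1 -> legal
(4,4): flips 1 -> legal

Answer: (0,0) (1,0) (2,0) (3,0) (4,0) (4,1) (4,2) (4,3) (4,4)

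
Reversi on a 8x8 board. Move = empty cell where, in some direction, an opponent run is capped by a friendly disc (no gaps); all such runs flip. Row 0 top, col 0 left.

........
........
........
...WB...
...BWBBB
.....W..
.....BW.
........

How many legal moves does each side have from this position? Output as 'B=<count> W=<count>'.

Answer: B=5 W=7

Derivation:
-- B to move --
(2,2): no bracket -> illegal
(2,3): flips 1 -> legal
(2,4): no bracket -> illegal
(3,2): flips 1 -> legal
(3,5): no bracket -> illegal
(4,2): no bracket -> illegal
(5,3): no bracket -> illegal
(5,4): flips 1 -> legal
(5,6): no bracket -> illegal
(5,7): no bracket -> illegal
(6,4): flips 1 -> legal
(6,7): flips 1 -> legal
(7,5): no bracket -> illegal
(7,6): no bracket -> illegal
(7,7): no bracket -> illegal
B mobility = 5
-- W to move --
(2,3): no bracket -> illegal
(2,4): flips 1 -> legal
(2,5): no bracket -> illegal
(3,2): no bracket -> illegal
(3,5): flips 2 -> legal
(3,6): no bracket -> illegal
(3,7): flips 1 -> legal
(4,2): flips 1 -> legal
(5,2): no bracket -> illegal
(5,3): flips 1 -> legal
(5,4): no bracket -> illegal
(5,6): no bracket -> illegal
(5,7): no bracket -> illegal
(6,4): flips 1 -> legal
(7,4): no bracket -> illegal
(7,5): flips 1 -> legal
(7,6): no bracket -> illegal
W mobility = 7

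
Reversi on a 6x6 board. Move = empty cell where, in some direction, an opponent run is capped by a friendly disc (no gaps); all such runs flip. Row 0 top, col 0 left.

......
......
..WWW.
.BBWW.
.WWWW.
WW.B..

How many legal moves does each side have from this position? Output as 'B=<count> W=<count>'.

-- B to move --
(1,1): no bracket -> illegal
(1,2): flips 1 -> legal
(1,3): flips 4 -> legal
(1,4): flips 1 -> legal
(1,5): no bracket -> illegal
(2,1): no bracket -> illegal
(2,5): no bracket -> illegal
(3,0): no bracket -> illegal
(3,5): flips 3 -> legal
(4,0): no bracket -> illegal
(4,5): no bracket -> illegal
(5,2): flips 1 -> legal
(5,4): flips 1 -> legal
(5,5): no bracket -> illegal
B mobility = 6
-- W to move --
(2,0): flips 1 -> legal
(2,1): flips 2 -> legal
(3,0): flips 2 -> legal
(4,0): flips 1 -> legal
(5,2): no bracket -> illegal
(5,4): no bracket -> illegal
W mobility = 4

Answer: B=6 W=4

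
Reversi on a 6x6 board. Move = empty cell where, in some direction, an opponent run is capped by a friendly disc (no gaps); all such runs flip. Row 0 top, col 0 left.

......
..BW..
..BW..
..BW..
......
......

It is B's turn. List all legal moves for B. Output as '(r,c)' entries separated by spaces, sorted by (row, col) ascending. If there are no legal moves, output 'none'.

(0,2): no bracket -> illegal
(0,3): no bracket -> illegal
(0,4): flips 1 -> legal
(1,4): flips 2 -> legal
(2,4): flips 1 -> legal
(3,4): flips 2 -> legal
(4,2): no bracket -> illegal
(4,3): no bracket -> illegal
(4,4): flips 1 -> legal

Answer: (0,4) (1,4) (2,4) (3,4) (4,4)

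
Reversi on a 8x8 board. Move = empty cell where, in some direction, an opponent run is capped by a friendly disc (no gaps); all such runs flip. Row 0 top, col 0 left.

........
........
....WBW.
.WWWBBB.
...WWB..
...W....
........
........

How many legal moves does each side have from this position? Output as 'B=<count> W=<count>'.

-- B to move --
(1,3): flips 1 -> legal
(1,4): flips 1 -> legal
(1,5): no bracket -> illegal
(1,6): flips 1 -> legal
(1,7): flips 1 -> legal
(2,0): no bracket -> illegal
(2,1): no bracket -> illegal
(2,2): no bracket -> illegal
(2,3): flips 1 -> legal
(2,7): flips 1 -> legal
(3,0): flips 3 -> legal
(3,7): no bracket -> illegal
(4,0): no bracket -> illegal
(4,1): no bracket -> illegal
(4,2): flips 2 -> legal
(5,2): flips 1 -> legal
(5,4): flips 1 -> legal
(5,5): no bracket -> illegal
(6,2): flips 2 -> legal
(6,3): no bracket -> illegal
(6,4): no bracket -> illegal
B mobility = 11
-- W to move --
(1,4): no bracket -> illegal
(1,5): no bracket -> illegal
(1,6): flips 2 -> legal
(2,3): no bracket -> illegal
(2,7): no bracket -> illegal
(3,7): flips 3 -> legal
(4,6): flips 3 -> legal
(4,7): no bracket -> illegal
(5,4): no bracket -> illegal
(5,5): no bracket -> illegal
(5,6): no bracket -> illegal
W mobility = 3

Answer: B=11 W=3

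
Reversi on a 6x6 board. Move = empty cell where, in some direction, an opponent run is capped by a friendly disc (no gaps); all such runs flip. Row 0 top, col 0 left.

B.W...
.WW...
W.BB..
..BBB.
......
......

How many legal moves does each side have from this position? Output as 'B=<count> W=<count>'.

-- B to move --
(0,1): flips 1 -> legal
(0,3): no bracket -> illegal
(1,0): no bracket -> illegal
(1,3): no bracket -> illegal
(2,1): no bracket -> illegal
(3,0): no bracket -> illegal
(3,1): no bracket -> illegal
B mobility = 1
-- W to move --
(0,1): no bracket -> illegal
(1,0): no bracket -> illegal
(1,3): no bracket -> illegal
(1,4): no bracket -> illegal
(2,1): no bracket -> illegal
(2,4): no bracket -> illegal
(2,5): no bracket -> illegal
(3,1): no bracket -> illegal
(3,5): no bracket -> illegal
(4,1): no bracket -> illegal
(4,2): flips 2 -> legal
(4,3): no bracket -> illegal
(4,4): flips 2 -> legal
(4,5): flips 2 -> legal
W mobility = 3

Answer: B=1 W=3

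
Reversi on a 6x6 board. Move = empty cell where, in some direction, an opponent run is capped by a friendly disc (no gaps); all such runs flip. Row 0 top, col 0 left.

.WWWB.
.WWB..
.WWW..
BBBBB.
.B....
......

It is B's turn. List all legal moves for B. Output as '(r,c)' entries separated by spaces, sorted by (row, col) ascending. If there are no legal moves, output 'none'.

(0,0): flips 5 -> legal
(1,0): flips 3 -> legal
(1,4): flips 1 -> legal
(2,0): no bracket -> illegal
(2,4): no bracket -> illegal

Answer: (0,0) (1,0) (1,4)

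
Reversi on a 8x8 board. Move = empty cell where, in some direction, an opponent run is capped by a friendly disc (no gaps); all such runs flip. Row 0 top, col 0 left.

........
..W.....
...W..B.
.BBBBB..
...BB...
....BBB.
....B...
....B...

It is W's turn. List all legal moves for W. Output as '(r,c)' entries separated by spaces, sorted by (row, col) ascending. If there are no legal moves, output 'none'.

(1,5): no bracket -> illegal
(1,6): no bracket -> illegal
(1,7): no bracket -> illegal
(2,0): no bracket -> illegal
(2,1): no bracket -> illegal
(2,2): no bracket -> illegal
(2,4): no bracket -> illegal
(2,5): no bracket -> illegal
(2,7): no bracket -> illegal
(3,0): no bracket -> illegal
(3,6): no bracket -> illegal
(3,7): no bracket -> illegal
(4,0): no bracket -> illegal
(4,1): flips 1 -> legal
(4,2): no bracket -> illegal
(4,5): flips 1 -> legal
(4,6): no bracket -> illegal
(4,7): no bracket -> illegal
(5,2): no bracket -> illegal
(5,3): flips 2 -> legal
(5,7): no bracket -> illegal
(6,3): no bracket -> illegal
(6,5): no bracket -> illegal
(6,6): no bracket -> illegal
(6,7): no bracket -> illegal
(7,3): no bracket -> illegal
(7,5): no bracket -> illegal

Answer: (4,1) (4,5) (5,3)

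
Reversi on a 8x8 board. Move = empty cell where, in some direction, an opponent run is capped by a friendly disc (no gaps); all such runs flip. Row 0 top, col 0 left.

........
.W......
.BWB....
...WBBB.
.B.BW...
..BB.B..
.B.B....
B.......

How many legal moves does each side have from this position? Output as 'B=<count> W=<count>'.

Answer: B=5 W=10

Derivation:
-- B to move --
(0,0): flips 4 -> legal
(0,1): flips 1 -> legal
(0,2): no bracket -> illegal
(1,0): no bracket -> illegal
(1,2): no bracket -> illegal
(1,3): no bracket -> illegal
(2,0): no bracket -> illegal
(2,4): no bracket -> illegal
(3,1): no bracket -> illegal
(3,2): flips 1 -> legal
(4,2): no bracket -> illegal
(4,5): flips 1 -> legal
(5,4): flips 1 -> legal
B mobility = 5
-- W to move --
(1,0): no bracket -> illegal
(1,2): no bracket -> illegal
(1,3): flips 1 -> legal
(1,4): no bracket -> illegal
(2,0): flips 1 -> legal
(2,4): flips 2 -> legal
(2,5): no bracket -> illegal
(2,6): flips 1 -> legal
(2,7): no bracket -> illegal
(3,0): no bracket -> illegal
(3,1): flips 1 -> legal
(3,2): no bracket -> illegal
(3,7): flips 3 -> legal
(4,0): no bracket -> illegal
(4,2): flips 1 -> legal
(4,5): no bracket -> illegal
(4,6): no bracket -> illegal
(4,7): no bracket -> illegal
(5,0): no bracket -> illegal
(5,1): no bracket -> illegal
(5,4): no bracket -> illegal
(5,6): no bracket -> illegal
(6,0): no bracket -> illegal
(6,2): flips 1 -> legal
(6,4): no bracket -> illegal
(6,5): no bracket -> illegal
(6,6): flips 1 -> legal
(7,1): no bracket -> illegal
(7,2): no bracket -> illegal
(7,3): flips 3 -> legal
(7,4): no bracket -> illegal
W mobility = 10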